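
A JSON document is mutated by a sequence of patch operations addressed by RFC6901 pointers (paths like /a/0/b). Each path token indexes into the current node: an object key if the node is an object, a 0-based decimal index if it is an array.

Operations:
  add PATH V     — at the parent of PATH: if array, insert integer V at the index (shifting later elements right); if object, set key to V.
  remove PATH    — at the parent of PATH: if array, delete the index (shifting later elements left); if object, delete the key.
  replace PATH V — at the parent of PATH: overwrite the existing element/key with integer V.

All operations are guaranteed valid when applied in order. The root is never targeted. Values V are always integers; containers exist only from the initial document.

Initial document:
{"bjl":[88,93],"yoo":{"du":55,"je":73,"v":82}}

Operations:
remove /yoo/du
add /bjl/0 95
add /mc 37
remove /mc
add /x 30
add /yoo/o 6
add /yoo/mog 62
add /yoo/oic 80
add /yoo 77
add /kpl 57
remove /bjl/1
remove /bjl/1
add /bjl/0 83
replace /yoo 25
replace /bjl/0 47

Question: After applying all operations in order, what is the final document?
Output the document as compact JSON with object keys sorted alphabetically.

After op 1 (remove /yoo/du): {"bjl":[88,93],"yoo":{"je":73,"v":82}}
After op 2 (add /bjl/0 95): {"bjl":[95,88,93],"yoo":{"je":73,"v":82}}
After op 3 (add /mc 37): {"bjl":[95,88,93],"mc":37,"yoo":{"je":73,"v":82}}
After op 4 (remove /mc): {"bjl":[95,88,93],"yoo":{"je":73,"v":82}}
After op 5 (add /x 30): {"bjl":[95,88,93],"x":30,"yoo":{"je":73,"v":82}}
After op 6 (add /yoo/o 6): {"bjl":[95,88,93],"x":30,"yoo":{"je":73,"o":6,"v":82}}
After op 7 (add /yoo/mog 62): {"bjl":[95,88,93],"x":30,"yoo":{"je":73,"mog":62,"o":6,"v":82}}
After op 8 (add /yoo/oic 80): {"bjl":[95,88,93],"x":30,"yoo":{"je":73,"mog":62,"o":6,"oic":80,"v":82}}
After op 9 (add /yoo 77): {"bjl":[95,88,93],"x":30,"yoo":77}
After op 10 (add /kpl 57): {"bjl":[95,88,93],"kpl":57,"x":30,"yoo":77}
After op 11 (remove /bjl/1): {"bjl":[95,93],"kpl":57,"x":30,"yoo":77}
After op 12 (remove /bjl/1): {"bjl":[95],"kpl":57,"x":30,"yoo":77}
After op 13 (add /bjl/0 83): {"bjl":[83,95],"kpl":57,"x":30,"yoo":77}
After op 14 (replace /yoo 25): {"bjl":[83,95],"kpl":57,"x":30,"yoo":25}
After op 15 (replace /bjl/0 47): {"bjl":[47,95],"kpl":57,"x":30,"yoo":25}

Answer: {"bjl":[47,95],"kpl":57,"x":30,"yoo":25}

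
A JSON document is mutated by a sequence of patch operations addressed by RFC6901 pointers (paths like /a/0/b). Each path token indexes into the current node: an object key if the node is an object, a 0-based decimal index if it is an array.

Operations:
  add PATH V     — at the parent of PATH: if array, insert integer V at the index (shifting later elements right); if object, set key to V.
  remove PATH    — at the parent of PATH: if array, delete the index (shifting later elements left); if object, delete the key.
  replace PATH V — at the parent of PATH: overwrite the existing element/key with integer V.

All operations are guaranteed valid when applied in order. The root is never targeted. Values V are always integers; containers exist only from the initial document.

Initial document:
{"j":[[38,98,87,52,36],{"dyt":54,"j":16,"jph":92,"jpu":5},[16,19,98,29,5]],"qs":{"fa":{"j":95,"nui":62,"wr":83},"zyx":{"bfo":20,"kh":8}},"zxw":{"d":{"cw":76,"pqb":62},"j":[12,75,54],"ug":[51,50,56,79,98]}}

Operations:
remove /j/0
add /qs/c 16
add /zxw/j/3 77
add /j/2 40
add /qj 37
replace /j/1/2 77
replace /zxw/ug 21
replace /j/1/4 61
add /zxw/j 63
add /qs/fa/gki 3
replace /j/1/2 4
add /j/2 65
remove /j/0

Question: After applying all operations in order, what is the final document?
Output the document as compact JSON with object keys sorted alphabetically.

After op 1 (remove /j/0): {"j":[{"dyt":54,"j":16,"jph":92,"jpu":5},[16,19,98,29,5]],"qs":{"fa":{"j":95,"nui":62,"wr":83},"zyx":{"bfo":20,"kh":8}},"zxw":{"d":{"cw":76,"pqb":62},"j":[12,75,54],"ug":[51,50,56,79,98]}}
After op 2 (add /qs/c 16): {"j":[{"dyt":54,"j":16,"jph":92,"jpu":5},[16,19,98,29,5]],"qs":{"c":16,"fa":{"j":95,"nui":62,"wr":83},"zyx":{"bfo":20,"kh":8}},"zxw":{"d":{"cw":76,"pqb":62},"j":[12,75,54],"ug":[51,50,56,79,98]}}
After op 3 (add /zxw/j/3 77): {"j":[{"dyt":54,"j":16,"jph":92,"jpu":5},[16,19,98,29,5]],"qs":{"c":16,"fa":{"j":95,"nui":62,"wr":83},"zyx":{"bfo":20,"kh":8}},"zxw":{"d":{"cw":76,"pqb":62},"j":[12,75,54,77],"ug":[51,50,56,79,98]}}
After op 4 (add /j/2 40): {"j":[{"dyt":54,"j":16,"jph":92,"jpu":5},[16,19,98,29,5],40],"qs":{"c":16,"fa":{"j":95,"nui":62,"wr":83},"zyx":{"bfo":20,"kh":8}},"zxw":{"d":{"cw":76,"pqb":62},"j":[12,75,54,77],"ug":[51,50,56,79,98]}}
After op 5 (add /qj 37): {"j":[{"dyt":54,"j":16,"jph":92,"jpu":5},[16,19,98,29,5],40],"qj":37,"qs":{"c":16,"fa":{"j":95,"nui":62,"wr":83},"zyx":{"bfo":20,"kh":8}},"zxw":{"d":{"cw":76,"pqb":62},"j":[12,75,54,77],"ug":[51,50,56,79,98]}}
After op 6 (replace /j/1/2 77): {"j":[{"dyt":54,"j":16,"jph":92,"jpu":5},[16,19,77,29,5],40],"qj":37,"qs":{"c":16,"fa":{"j":95,"nui":62,"wr":83},"zyx":{"bfo":20,"kh":8}},"zxw":{"d":{"cw":76,"pqb":62},"j":[12,75,54,77],"ug":[51,50,56,79,98]}}
After op 7 (replace /zxw/ug 21): {"j":[{"dyt":54,"j":16,"jph":92,"jpu":5},[16,19,77,29,5],40],"qj":37,"qs":{"c":16,"fa":{"j":95,"nui":62,"wr":83},"zyx":{"bfo":20,"kh":8}},"zxw":{"d":{"cw":76,"pqb":62},"j":[12,75,54,77],"ug":21}}
After op 8 (replace /j/1/4 61): {"j":[{"dyt":54,"j":16,"jph":92,"jpu":5},[16,19,77,29,61],40],"qj":37,"qs":{"c":16,"fa":{"j":95,"nui":62,"wr":83},"zyx":{"bfo":20,"kh":8}},"zxw":{"d":{"cw":76,"pqb":62},"j":[12,75,54,77],"ug":21}}
After op 9 (add /zxw/j 63): {"j":[{"dyt":54,"j":16,"jph":92,"jpu":5},[16,19,77,29,61],40],"qj":37,"qs":{"c":16,"fa":{"j":95,"nui":62,"wr":83},"zyx":{"bfo":20,"kh":8}},"zxw":{"d":{"cw":76,"pqb":62},"j":63,"ug":21}}
After op 10 (add /qs/fa/gki 3): {"j":[{"dyt":54,"j":16,"jph":92,"jpu":5},[16,19,77,29,61],40],"qj":37,"qs":{"c":16,"fa":{"gki":3,"j":95,"nui":62,"wr":83},"zyx":{"bfo":20,"kh":8}},"zxw":{"d":{"cw":76,"pqb":62},"j":63,"ug":21}}
After op 11 (replace /j/1/2 4): {"j":[{"dyt":54,"j":16,"jph":92,"jpu":5},[16,19,4,29,61],40],"qj":37,"qs":{"c":16,"fa":{"gki":3,"j":95,"nui":62,"wr":83},"zyx":{"bfo":20,"kh":8}},"zxw":{"d":{"cw":76,"pqb":62},"j":63,"ug":21}}
After op 12 (add /j/2 65): {"j":[{"dyt":54,"j":16,"jph":92,"jpu":5},[16,19,4,29,61],65,40],"qj":37,"qs":{"c":16,"fa":{"gki":3,"j":95,"nui":62,"wr":83},"zyx":{"bfo":20,"kh":8}},"zxw":{"d":{"cw":76,"pqb":62},"j":63,"ug":21}}
After op 13 (remove /j/0): {"j":[[16,19,4,29,61],65,40],"qj":37,"qs":{"c":16,"fa":{"gki":3,"j":95,"nui":62,"wr":83},"zyx":{"bfo":20,"kh":8}},"zxw":{"d":{"cw":76,"pqb":62},"j":63,"ug":21}}

Answer: {"j":[[16,19,4,29,61],65,40],"qj":37,"qs":{"c":16,"fa":{"gki":3,"j":95,"nui":62,"wr":83},"zyx":{"bfo":20,"kh":8}},"zxw":{"d":{"cw":76,"pqb":62},"j":63,"ug":21}}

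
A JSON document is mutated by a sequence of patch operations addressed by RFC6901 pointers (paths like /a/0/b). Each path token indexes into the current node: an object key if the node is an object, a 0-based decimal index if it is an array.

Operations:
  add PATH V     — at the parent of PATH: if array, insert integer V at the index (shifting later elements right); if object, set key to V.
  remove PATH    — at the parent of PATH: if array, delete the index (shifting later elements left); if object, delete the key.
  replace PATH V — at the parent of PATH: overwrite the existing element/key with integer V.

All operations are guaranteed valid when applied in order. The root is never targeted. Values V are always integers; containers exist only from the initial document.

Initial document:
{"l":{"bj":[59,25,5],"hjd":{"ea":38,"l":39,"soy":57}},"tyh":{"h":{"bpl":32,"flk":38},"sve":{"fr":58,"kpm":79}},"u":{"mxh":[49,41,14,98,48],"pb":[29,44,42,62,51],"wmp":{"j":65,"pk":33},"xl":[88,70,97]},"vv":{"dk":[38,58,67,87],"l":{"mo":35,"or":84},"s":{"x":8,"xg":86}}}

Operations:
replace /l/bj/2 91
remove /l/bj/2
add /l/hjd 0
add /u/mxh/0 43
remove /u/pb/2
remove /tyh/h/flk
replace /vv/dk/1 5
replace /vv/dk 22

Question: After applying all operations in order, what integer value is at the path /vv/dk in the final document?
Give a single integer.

After op 1 (replace /l/bj/2 91): {"l":{"bj":[59,25,91],"hjd":{"ea":38,"l":39,"soy":57}},"tyh":{"h":{"bpl":32,"flk":38},"sve":{"fr":58,"kpm":79}},"u":{"mxh":[49,41,14,98,48],"pb":[29,44,42,62,51],"wmp":{"j":65,"pk":33},"xl":[88,70,97]},"vv":{"dk":[38,58,67,87],"l":{"mo":35,"or":84},"s":{"x":8,"xg":86}}}
After op 2 (remove /l/bj/2): {"l":{"bj":[59,25],"hjd":{"ea":38,"l":39,"soy":57}},"tyh":{"h":{"bpl":32,"flk":38},"sve":{"fr":58,"kpm":79}},"u":{"mxh":[49,41,14,98,48],"pb":[29,44,42,62,51],"wmp":{"j":65,"pk":33},"xl":[88,70,97]},"vv":{"dk":[38,58,67,87],"l":{"mo":35,"or":84},"s":{"x":8,"xg":86}}}
After op 3 (add /l/hjd 0): {"l":{"bj":[59,25],"hjd":0},"tyh":{"h":{"bpl":32,"flk":38},"sve":{"fr":58,"kpm":79}},"u":{"mxh":[49,41,14,98,48],"pb":[29,44,42,62,51],"wmp":{"j":65,"pk":33},"xl":[88,70,97]},"vv":{"dk":[38,58,67,87],"l":{"mo":35,"or":84},"s":{"x":8,"xg":86}}}
After op 4 (add /u/mxh/0 43): {"l":{"bj":[59,25],"hjd":0},"tyh":{"h":{"bpl":32,"flk":38},"sve":{"fr":58,"kpm":79}},"u":{"mxh":[43,49,41,14,98,48],"pb":[29,44,42,62,51],"wmp":{"j":65,"pk":33},"xl":[88,70,97]},"vv":{"dk":[38,58,67,87],"l":{"mo":35,"or":84},"s":{"x":8,"xg":86}}}
After op 5 (remove /u/pb/2): {"l":{"bj":[59,25],"hjd":0},"tyh":{"h":{"bpl":32,"flk":38},"sve":{"fr":58,"kpm":79}},"u":{"mxh":[43,49,41,14,98,48],"pb":[29,44,62,51],"wmp":{"j":65,"pk":33},"xl":[88,70,97]},"vv":{"dk":[38,58,67,87],"l":{"mo":35,"or":84},"s":{"x":8,"xg":86}}}
After op 6 (remove /tyh/h/flk): {"l":{"bj":[59,25],"hjd":0},"tyh":{"h":{"bpl":32},"sve":{"fr":58,"kpm":79}},"u":{"mxh":[43,49,41,14,98,48],"pb":[29,44,62,51],"wmp":{"j":65,"pk":33},"xl":[88,70,97]},"vv":{"dk":[38,58,67,87],"l":{"mo":35,"or":84},"s":{"x":8,"xg":86}}}
After op 7 (replace /vv/dk/1 5): {"l":{"bj":[59,25],"hjd":0},"tyh":{"h":{"bpl":32},"sve":{"fr":58,"kpm":79}},"u":{"mxh":[43,49,41,14,98,48],"pb":[29,44,62,51],"wmp":{"j":65,"pk":33},"xl":[88,70,97]},"vv":{"dk":[38,5,67,87],"l":{"mo":35,"or":84},"s":{"x":8,"xg":86}}}
After op 8 (replace /vv/dk 22): {"l":{"bj":[59,25],"hjd":0},"tyh":{"h":{"bpl":32},"sve":{"fr":58,"kpm":79}},"u":{"mxh":[43,49,41,14,98,48],"pb":[29,44,62,51],"wmp":{"j":65,"pk":33},"xl":[88,70,97]},"vv":{"dk":22,"l":{"mo":35,"or":84},"s":{"x":8,"xg":86}}}
Value at /vv/dk: 22

Answer: 22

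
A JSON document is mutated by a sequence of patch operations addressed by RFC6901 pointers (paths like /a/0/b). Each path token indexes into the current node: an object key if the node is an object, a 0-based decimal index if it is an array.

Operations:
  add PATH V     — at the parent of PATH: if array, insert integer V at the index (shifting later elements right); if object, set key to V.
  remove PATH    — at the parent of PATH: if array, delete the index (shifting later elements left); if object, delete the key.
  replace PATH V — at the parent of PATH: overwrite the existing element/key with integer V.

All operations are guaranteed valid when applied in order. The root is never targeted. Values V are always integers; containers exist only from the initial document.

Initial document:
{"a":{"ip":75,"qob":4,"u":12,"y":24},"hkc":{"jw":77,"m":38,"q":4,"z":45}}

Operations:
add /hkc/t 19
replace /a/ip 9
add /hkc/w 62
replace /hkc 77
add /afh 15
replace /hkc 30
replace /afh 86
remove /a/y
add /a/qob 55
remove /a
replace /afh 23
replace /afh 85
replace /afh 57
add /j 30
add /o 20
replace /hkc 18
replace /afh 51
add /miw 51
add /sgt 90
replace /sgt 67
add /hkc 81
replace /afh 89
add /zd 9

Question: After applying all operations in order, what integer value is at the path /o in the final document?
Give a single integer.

After op 1 (add /hkc/t 19): {"a":{"ip":75,"qob":4,"u":12,"y":24},"hkc":{"jw":77,"m":38,"q":4,"t":19,"z":45}}
After op 2 (replace /a/ip 9): {"a":{"ip":9,"qob":4,"u":12,"y":24},"hkc":{"jw":77,"m":38,"q":4,"t":19,"z":45}}
After op 3 (add /hkc/w 62): {"a":{"ip":9,"qob":4,"u":12,"y":24},"hkc":{"jw":77,"m":38,"q":4,"t":19,"w":62,"z":45}}
After op 4 (replace /hkc 77): {"a":{"ip":9,"qob":4,"u":12,"y":24},"hkc":77}
After op 5 (add /afh 15): {"a":{"ip":9,"qob":4,"u":12,"y":24},"afh":15,"hkc":77}
After op 6 (replace /hkc 30): {"a":{"ip":9,"qob":4,"u":12,"y":24},"afh":15,"hkc":30}
After op 7 (replace /afh 86): {"a":{"ip":9,"qob":4,"u":12,"y":24},"afh":86,"hkc":30}
After op 8 (remove /a/y): {"a":{"ip":9,"qob":4,"u":12},"afh":86,"hkc":30}
After op 9 (add /a/qob 55): {"a":{"ip":9,"qob":55,"u":12},"afh":86,"hkc":30}
After op 10 (remove /a): {"afh":86,"hkc":30}
After op 11 (replace /afh 23): {"afh":23,"hkc":30}
After op 12 (replace /afh 85): {"afh":85,"hkc":30}
After op 13 (replace /afh 57): {"afh":57,"hkc":30}
After op 14 (add /j 30): {"afh":57,"hkc":30,"j":30}
After op 15 (add /o 20): {"afh":57,"hkc":30,"j":30,"o":20}
After op 16 (replace /hkc 18): {"afh":57,"hkc":18,"j":30,"o":20}
After op 17 (replace /afh 51): {"afh":51,"hkc":18,"j":30,"o":20}
After op 18 (add /miw 51): {"afh":51,"hkc":18,"j":30,"miw":51,"o":20}
After op 19 (add /sgt 90): {"afh":51,"hkc":18,"j":30,"miw":51,"o":20,"sgt":90}
After op 20 (replace /sgt 67): {"afh":51,"hkc":18,"j":30,"miw":51,"o":20,"sgt":67}
After op 21 (add /hkc 81): {"afh":51,"hkc":81,"j":30,"miw":51,"o":20,"sgt":67}
After op 22 (replace /afh 89): {"afh":89,"hkc":81,"j":30,"miw":51,"o":20,"sgt":67}
After op 23 (add /zd 9): {"afh":89,"hkc":81,"j":30,"miw":51,"o":20,"sgt":67,"zd":9}
Value at /o: 20

Answer: 20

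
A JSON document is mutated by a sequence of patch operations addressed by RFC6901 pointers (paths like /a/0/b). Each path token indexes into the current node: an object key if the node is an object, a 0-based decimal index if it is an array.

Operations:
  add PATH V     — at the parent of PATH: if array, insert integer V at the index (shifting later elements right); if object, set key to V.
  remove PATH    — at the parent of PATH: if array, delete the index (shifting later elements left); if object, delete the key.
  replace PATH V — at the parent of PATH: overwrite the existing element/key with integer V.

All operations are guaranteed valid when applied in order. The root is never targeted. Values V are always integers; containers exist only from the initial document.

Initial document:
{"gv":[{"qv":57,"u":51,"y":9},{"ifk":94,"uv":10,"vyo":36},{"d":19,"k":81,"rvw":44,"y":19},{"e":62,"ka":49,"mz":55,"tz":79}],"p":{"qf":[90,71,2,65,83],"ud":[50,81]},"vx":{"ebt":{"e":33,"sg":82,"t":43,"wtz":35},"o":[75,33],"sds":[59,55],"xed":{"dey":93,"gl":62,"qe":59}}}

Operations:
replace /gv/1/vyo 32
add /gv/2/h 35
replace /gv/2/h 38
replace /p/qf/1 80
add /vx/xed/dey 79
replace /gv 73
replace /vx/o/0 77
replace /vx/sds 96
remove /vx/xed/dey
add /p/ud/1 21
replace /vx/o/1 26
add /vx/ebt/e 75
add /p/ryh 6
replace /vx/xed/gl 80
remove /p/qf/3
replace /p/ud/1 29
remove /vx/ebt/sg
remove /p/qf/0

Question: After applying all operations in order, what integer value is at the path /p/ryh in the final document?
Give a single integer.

After op 1 (replace /gv/1/vyo 32): {"gv":[{"qv":57,"u":51,"y":9},{"ifk":94,"uv":10,"vyo":32},{"d":19,"k":81,"rvw":44,"y":19},{"e":62,"ka":49,"mz":55,"tz":79}],"p":{"qf":[90,71,2,65,83],"ud":[50,81]},"vx":{"ebt":{"e":33,"sg":82,"t":43,"wtz":35},"o":[75,33],"sds":[59,55],"xed":{"dey":93,"gl":62,"qe":59}}}
After op 2 (add /gv/2/h 35): {"gv":[{"qv":57,"u":51,"y":9},{"ifk":94,"uv":10,"vyo":32},{"d":19,"h":35,"k":81,"rvw":44,"y":19},{"e":62,"ka":49,"mz":55,"tz":79}],"p":{"qf":[90,71,2,65,83],"ud":[50,81]},"vx":{"ebt":{"e":33,"sg":82,"t":43,"wtz":35},"o":[75,33],"sds":[59,55],"xed":{"dey":93,"gl":62,"qe":59}}}
After op 3 (replace /gv/2/h 38): {"gv":[{"qv":57,"u":51,"y":9},{"ifk":94,"uv":10,"vyo":32},{"d":19,"h":38,"k":81,"rvw":44,"y":19},{"e":62,"ka":49,"mz":55,"tz":79}],"p":{"qf":[90,71,2,65,83],"ud":[50,81]},"vx":{"ebt":{"e":33,"sg":82,"t":43,"wtz":35},"o":[75,33],"sds":[59,55],"xed":{"dey":93,"gl":62,"qe":59}}}
After op 4 (replace /p/qf/1 80): {"gv":[{"qv":57,"u":51,"y":9},{"ifk":94,"uv":10,"vyo":32},{"d":19,"h":38,"k":81,"rvw":44,"y":19},{"e":62,"ka":49,"mz":55,"tz":79}],"p":{"qf":[90,80,2,65,83],"ud":[50,81]},"vx":{"ebt":{"e":33,"sg":82,"t":43,"wtz":35},"o":[75,33],"sds":[59,55],"xed":{"dey":93,"gl":62,"qe":59}}}
After op 5 (add /vx/xed/dey 79): {"gv":[{"qv":57,"u":51,"y":9},{"ifk":94,"uv":10,"vyo":32},{"d":19,"h":38,"k":81,"rvw":44,"y":19},{"e":62,"ka":49,"mz":55,"tz":79}],"p":{"qf":[90,80,2,65,83],"ud":[50,81]},"vx":{"ebt":{"e":33,"sg":82,"t":43,"wtz":35},"o":[75,33],"sds":[59,55],"xed":{"dey":79,"gl":62,"qe":59}}}
After op 6 (replace /gv 73): {"gv":73,"p":{"qf":[90,80,2,65,83],"ud":[50,81]},"vx":{"ebt":{"e":33,"sg":82,"t":43,"wtz":35},"o":[75,33],"sds":[59,55],"xed":{"dey":79,"gl":62,"qe":59}}}
After op 7 (replace /vx/o/0 77): {"gv":73,"p":{"qf":[90,80,2,65,83],"ud":[50,81]},"vx":{"ebt":{"e":33,"sg":82,"t":43,"wtz":35},"o":[77,33],"sds":[59,55],"xed":{"dey":79,"gl":62,"qe":59}}}
After op 8 (replace /vx/sds 96): {"gv":73,"p":{"qf":[90,80,2,65,83],"ud":[50,81]},"vx":{"ebt":{"e":33,"sg":82,"t":43,"wtz":35},"o":[77,33],"sds":96,"xed":{"dey":79,"gl":62,"qe":59}}}
After op 9 (remove /vx/xed/dey): {"gv":73,"p":{"qf":[90,80,2,65,83],"ud":[50,81]},"vx":{"ebt":{"e":33,"sg":82,"t":43,"wtz":35},"o":[77,33],"sds":96,"xed":{"gl":62,"qe":59}}}
After op 10 (add /p/ud/1 21): {"gv":73,"p":{"qf":[90,80,2,65,83],"ud":[50,21,81]},"vx":{"ebt":{"e":33,"sg":82,"t":43,"wtz":35},"o":[77,33],"sds":96,"xed":{"gl":62,"qe":59}}}
After op 11 (replace /vx/o/1 26): {"gv":73,"p":{"qf":[90,80,2,65,83],"ud":[50,21,81]},"vx":{"ebt":{"e":33,"sg":82,"t":43,"wtz":35},"o":[77,26],"sds":96,"xed":{"gl":62,"qe":59}}}
After op 12 (add /vx/ebt/e 75): {"gv":73,"p":{"qf":[90,80,2,65,83],"ud":[50,21,81]},"vx":{"ebt":{"e":75,"sg":82,"t":43,"wtz":35},"o":[77,26],"sds":96,"xed":{"gl":62,"qe":59}}}
After op 13 (add /p/ryh 6): {"gv":73,"p":{"qf":[90,80,2,65,83],"ryh":6,"ud":[50,21,81]},"vx":{"ebt":{"e":75,"sg":82,"t":43,"wtz":35},"o":[77,26],"sds":96,"xed":{"gl":62,"qe":59}}}
After op 14 (replace /vx/xed/gl 80): {"gv":73,"p":{"qf":[90,80,2,65,83],"ryh":6,"ud":[50,21,81]},"vx":{"ebt":{"e":75,"sg":82,"t":43,"wtz":35},"o":[77,26],"sds":96,"xed":{"gl":80,"qe":59}}}
After op 15 (remove /p/qf/3): {"gv":73,"p":{"qf":[90,80,2,83],"ryh":6,"ud":[50,21,81]},"vx":{"ebt":{"e":75,"sg":82,"t":43,"wtz":35},"o":[77,26],"sds":96,"xed":{"gl":80,"qe":59}}}
After op 16 (replace /p/ud/1 29): {"gv":73,"p":{"qf":[90,80,2,83],"ryh":6,"ud":[50,29,81]},"vx":{"ebt":{"e":75,"sg":82,"t":43,"wtz":35},"o":[77,26],"sds":96,"xed":{"gl":80,"qe":59}}}
After op 17 (remove /vx/ebt/sg): {"gv":73,"p":{"qf":[90,80,2,83],"ryh":6,"ud":[50,29,81]},"vx":{"ebt":{"e":75,"t":43,"wtz":35},"o":[77,26],"sds":96,"xed":{"gl":80,"qe":59}}}
After op 18 (remove /p/qf/0): {"gv":73,"p":{"qf":[80,2,83],"ryh":6,"ud":[50,29,81]},"vx":{"ebt":{"e":75,"t":43,"wtz":35},"o":[77,26],"sds":96,"xed":{"gl":80,"qe":59}}}
Value at /p/ryh: 6

Answer: 6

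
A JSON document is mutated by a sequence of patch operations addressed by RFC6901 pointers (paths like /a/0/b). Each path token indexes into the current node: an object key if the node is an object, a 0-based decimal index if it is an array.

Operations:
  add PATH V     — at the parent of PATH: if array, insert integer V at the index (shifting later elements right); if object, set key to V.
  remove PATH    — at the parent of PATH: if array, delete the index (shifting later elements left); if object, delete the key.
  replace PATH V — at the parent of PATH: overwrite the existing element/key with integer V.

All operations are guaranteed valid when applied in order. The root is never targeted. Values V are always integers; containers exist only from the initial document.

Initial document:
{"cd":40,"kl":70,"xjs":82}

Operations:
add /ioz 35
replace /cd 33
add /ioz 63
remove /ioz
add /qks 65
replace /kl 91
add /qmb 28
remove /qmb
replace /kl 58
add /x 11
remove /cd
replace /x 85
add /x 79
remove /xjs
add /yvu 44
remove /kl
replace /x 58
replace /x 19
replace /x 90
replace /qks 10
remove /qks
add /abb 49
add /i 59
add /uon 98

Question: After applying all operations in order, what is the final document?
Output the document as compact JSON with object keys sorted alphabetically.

After op 1 (add /ioz 35): {"cd":40,"ioz":35,"kl":70,"xjs":82}
After op 2 (replace /cd 33): {"cd":33,"ioz":35,"kl":70,"xjs":82}
After op 3 (add /ioz 63): {"cd":33,"ioz":63,"kl":70,"xjs":82}
After op 4 (remove /ioz): {"cd":33,"kl":70,"xjs":82}
After op 5 (add /qks 65): {"cd":33,"kl":70,"qks":65,"xjs":82}
After op 6 (replace /kl 91): {"cd":33,"kl":91,"qks":65,"xjs":82}
After op 7 (add /qmb 28): {"cd":33,"kl":91,"qks":65,"qmb":28,"xjs":82}
After op 8 (remove /qmb): {"cd":33,"kl":91,"qks":65,"xjs":82}
After op 9 (replace /kl 58): {"cd":33,"kl":58,"qks":65,"xjs":82}
After op 10 (add /x 11): {"cd":33,"kl":58,"qks":65,"x":11,"xjs":82}
After op 11 (remove /cd): {"kl":58,"qks":65,"x":11,"xjs":82}
After op 12 (replace /x 85): {"kl":58,"qks":65,"x":85,"xjs":82}
After op 13 (add /x 79): {"kl":58,"qks":65,"x":79,"xjs":82}
After op 14 (remove /xjs): {"kl":58,"qks":65,"x":79}
After op 15 (add /yvu 44): {"kl":58,"qks":65,"x":79,"yvu":44}
After op 16 (remove /kl): {"qks":65,"x":79,"yvu":44}
After op 17 (replace /x 58): {"qks":65,"x":58,"yvu":44}
After op 18 (replace /x 19): {"qks":65,"x":19,"yvu":44}
After op 19 (replace /x 90): {"qks":65,"x":90,"yvu":44}
After op 20 (replace /qks 10): {"qks":10,"x":90,"yvu":44}
After op 21 (remove /qks): {"x":90,"yvu":44}
After op 22 (add /abb 49): {"abb":49,"x":90,"yvu":44}
After op 23 (add /i 59): {"abb":49,"i":59,"x":90,"yvu":44}
After op 24 (add /uon 98): {"abb":49,"i":59,"uon":98,"x":90,"yvu":44}

Answer: {"abb":49,"i":59,"uon":98,"x":90,"yvu":44}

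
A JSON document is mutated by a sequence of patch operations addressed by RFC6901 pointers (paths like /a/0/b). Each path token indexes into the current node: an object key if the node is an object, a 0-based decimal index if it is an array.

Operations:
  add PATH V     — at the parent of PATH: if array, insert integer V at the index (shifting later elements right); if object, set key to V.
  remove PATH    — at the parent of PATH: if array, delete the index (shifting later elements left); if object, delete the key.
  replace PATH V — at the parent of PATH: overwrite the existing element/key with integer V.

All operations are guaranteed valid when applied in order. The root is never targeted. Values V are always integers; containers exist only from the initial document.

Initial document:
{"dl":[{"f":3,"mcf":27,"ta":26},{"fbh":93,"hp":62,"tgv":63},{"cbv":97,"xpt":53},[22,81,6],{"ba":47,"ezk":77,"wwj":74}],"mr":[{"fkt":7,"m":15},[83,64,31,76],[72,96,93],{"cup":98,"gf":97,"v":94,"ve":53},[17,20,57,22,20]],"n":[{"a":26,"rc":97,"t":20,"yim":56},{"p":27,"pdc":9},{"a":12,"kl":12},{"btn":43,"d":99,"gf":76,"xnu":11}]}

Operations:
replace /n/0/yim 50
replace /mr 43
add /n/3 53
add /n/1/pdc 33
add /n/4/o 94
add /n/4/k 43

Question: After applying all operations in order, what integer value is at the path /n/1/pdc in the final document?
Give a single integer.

Answer: 33

Derivation:
After op 1 (replace /n/0/yim 50): {"dl":[{"f":3,"mcf":27,"ta":26},{"fbh":93,"hp":62,"tgv":63},{"cbv":97,"xpt":53},[22,81,6],{"ba":47,"ezk":77,"wwj":74}],"mr":[{"fkt":7,"m":15},[83,64,31,76],[72,96,93],{"cup":98,"gf":97,"v":94,"ve":53},[17,20,57,22,20]],"n":[{"a":26,"rc":97,"t":20,"yim":50},{"p":27,"pdc":9},{"a":12,"kl":12},{"btn":43,"d":99,"gf":76,"xnu":11}]}
After op 2 (replace /mr 43): {"dl":[{"f":3,"mcf":27,"ta":26},{"fbh":93,"hp":62,"tgv":63},{"cbv":97,"xpt":53},[22,81,6],{"ba":47,"ezk":77,"wwj":74}],"mr":43,"n":[{"a":26,"rc":97,"t":20,"yim":50},{"p":27,"pdc":9},{"a":12,"kl":12},{"btn":43,"d":99,"gf":76,"xnu":11}]}
After op 3 (add /n/3 53): {"dl":[{"f":3,"mcf":27,"ta":26},{"fbh":93,"hp":62,"tgv":63},{"cbv":97,"xpt":53},[22,81,6],{"ba":47,"ezk":77,"wwj":74}],"mr":43,"n":[{"a":26,"rc":97,"t":20,"yim":50},{"p":27,"pdc":9},{"a":12,"kl":12},53,{"btn":43,"d":99,"gf":76,"xnu":11}]}
After op 4 (add /n/1/pdc 33): {"dl":[{"f":3,"mcf":27,"ta":26},{"fbh":93,"hp":62,"tgv":63},{"cbv":97,"xpt":53},[22,81,6],{"ba":47,"ezk":77,"wwj":74}],"mr":43,"n":[{"a":26,"rc":97,"t":20,"yim":50},{"p":27,"pdc":33},{"a":12,"kl":12},53,{"btn":43,"d":99,"gf":76,"xnu":11}]}
After op 5 (add /n/4/o 94): {"dl":[{"f":3,"mcf":27,"ta":26},{"fbh":93,"hp":62,"tgv":63},{"cbv":97,"xpt":53},[22,81,6],{"ba":47,"ezk":77,"wwj":74}],"mr":43,"n":[{"a":26,"rc":97,"t":20,"yim":50},{"p":27,"pdc":33},{"a":12,"kl":12},53,{"btn":43,"d":99,"gf":76,"o":94,"xnu":11}]}
After op 6 (add /n/4/k 43): {"dl":[{"f":3,"mcf":27,"ta":26},{"fbh":93,"hp":62,"tgv":63},{"cbv":97,"xpt":53},[22,81,6],{"ba":47,"ezk":77,"wwj":74}],"mr":43,"n":[{"a":26,"rc":97,"t":20,"yim":50},{"p":27,"pdc":33},{"a":12,"kl":12},53,{"btn":43,"d":99,"gf":76,"k":43,"o":94,"xnu":11}]}
Value at /n/1/pdc: 33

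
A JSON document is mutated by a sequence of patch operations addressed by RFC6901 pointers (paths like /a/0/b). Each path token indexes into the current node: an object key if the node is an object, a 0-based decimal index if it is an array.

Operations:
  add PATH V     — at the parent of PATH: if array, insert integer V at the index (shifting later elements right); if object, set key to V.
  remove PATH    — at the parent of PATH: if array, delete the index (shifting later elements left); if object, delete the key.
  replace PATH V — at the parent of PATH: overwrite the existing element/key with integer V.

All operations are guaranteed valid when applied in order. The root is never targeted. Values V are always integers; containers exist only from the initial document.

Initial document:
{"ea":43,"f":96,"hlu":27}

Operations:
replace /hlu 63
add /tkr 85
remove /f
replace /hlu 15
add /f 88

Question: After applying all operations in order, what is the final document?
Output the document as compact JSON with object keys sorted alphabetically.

After op 1 (replace /hlu 63): {"ea":43,"f":96,"hlu":63}
After op 2 (add /tkr 85): {"ea":43,"f":96,"hlu":63,"tkr":85}
After op 3 (remove /f): {"ea":43,"hlu":63,"tkr":85}
After op 4 (replace /hlu 15): {"ea":43,"hlu":15,"tkr":85}
After op 5 (add /f 88): {"ea":43,"f":88,"hlu":15,"tkr":85}

Answer: {"ea":43,"f":88,"hlu":15,"tkr":85}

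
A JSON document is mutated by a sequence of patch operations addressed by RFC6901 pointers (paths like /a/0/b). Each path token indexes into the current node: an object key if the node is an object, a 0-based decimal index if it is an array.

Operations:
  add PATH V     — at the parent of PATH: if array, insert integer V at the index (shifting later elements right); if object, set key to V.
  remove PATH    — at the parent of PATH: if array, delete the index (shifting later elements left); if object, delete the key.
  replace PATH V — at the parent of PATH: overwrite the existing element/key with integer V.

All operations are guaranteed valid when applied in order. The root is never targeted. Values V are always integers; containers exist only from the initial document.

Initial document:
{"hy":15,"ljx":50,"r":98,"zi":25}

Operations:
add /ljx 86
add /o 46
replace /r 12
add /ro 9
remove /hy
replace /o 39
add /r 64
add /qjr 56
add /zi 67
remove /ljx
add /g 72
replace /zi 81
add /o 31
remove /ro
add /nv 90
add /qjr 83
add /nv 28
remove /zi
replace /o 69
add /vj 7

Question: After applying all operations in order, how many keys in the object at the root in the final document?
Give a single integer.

Answer: 6

Derivation:
After op 1 (add /ljx 86): {"hy":15,"ljx":86,"r":98,"zi":25}
After op 2 (add /o 46): {"hy":15,"ljx":86,"o":46,"r":98,"zi":25}
After op 3 (replace /r 12): {"hy":15,"ljx":86,"o":46,"r":12,"zi":25}
After op 4 (add /ro 9): {"hy":15,"ljx":86,"o":46,"r":12,"ro":9,"zi":25}
After op 5 (remove /hy): {"ljx":86,"o":46,"r":12,"ro":9,"zi":25}
After op 6 (replace /o 39): {"ljx":86,"o":39,"r":12,"ro":9,"zi":25}
After op 7 (add /r 64): {"ljx":86,"o":39,"r":64,"ro":9,"zi":25}
After op 8 (add /qjr 56): {"ljx":86,"o":39,"qjr":56,"r":64,"ro":9,"zi":25}
After op 9 (add /zi 67): {"ljx":86,"o":39,"qjr":56,"r":64,"ro":9,"zi":67}
After op 10 (remove /ljx): {"o":39,"qjr":56,"r":64,"ro":9,"zi":67}
After op 11 (add /g 72): {"g":72,"o":39,"qjr":56,"r":64,"ro":9,"zi":67}
After op 12 (replace /zi 81): {"g":72,"o":39,"qjr":56,"r":64,"ro":9,"zi":81}
After op 13 (add /o 31): {"g":72,"o":31,"qjr":56,"r":64,"ro":9,"zi":81}
After op 14 (remove /ro): {"g":72,"o":31,"qjr":56,"r":64,"zi":81}
After op 15 (add /nv 90): {"g":72,"nv":90,"o":31,"qjr":56,"r":64,"zi":81}
After op 16 (add /qjr 83): {"g":72,"nv":90,"o":31,"qjr":83,"r":64,"zi":81}
After op 17 (add /nv 28): {"g":72,"nv":28,"o":31,"qjr":83,"r":64,"zi":81}
After op 18 (remove /zi): {"g":72,"nv":28,"o":31,"qjr":83,"r":64}
After op 19 (replace /o 69): {"g":72,"nv":28,"o":69,"qjr":83,"r":64}
After op 20 (add /vj 7): {"g":72,"nv":28,"o":69,"qjr":83,"r":64,"vj":7}
Size at the root: 6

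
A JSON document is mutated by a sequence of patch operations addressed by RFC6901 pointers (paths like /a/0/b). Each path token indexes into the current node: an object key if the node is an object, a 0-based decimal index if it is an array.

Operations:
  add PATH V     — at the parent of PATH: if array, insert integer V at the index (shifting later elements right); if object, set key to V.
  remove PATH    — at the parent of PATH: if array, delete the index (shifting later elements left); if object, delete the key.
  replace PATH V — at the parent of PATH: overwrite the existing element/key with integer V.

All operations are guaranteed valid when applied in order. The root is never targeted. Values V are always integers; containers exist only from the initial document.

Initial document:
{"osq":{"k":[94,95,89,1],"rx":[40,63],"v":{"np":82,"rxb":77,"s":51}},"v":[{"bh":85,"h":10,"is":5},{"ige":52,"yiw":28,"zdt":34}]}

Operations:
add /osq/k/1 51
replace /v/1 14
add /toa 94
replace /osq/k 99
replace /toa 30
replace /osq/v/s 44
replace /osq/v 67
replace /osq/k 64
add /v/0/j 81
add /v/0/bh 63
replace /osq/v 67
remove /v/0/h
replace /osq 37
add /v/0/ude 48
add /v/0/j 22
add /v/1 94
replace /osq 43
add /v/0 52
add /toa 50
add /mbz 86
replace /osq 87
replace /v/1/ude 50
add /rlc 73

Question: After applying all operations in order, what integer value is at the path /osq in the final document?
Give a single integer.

Answer: 87

Derivation:
After op 1 (add /osq/k/1 51): {"osq":{"k":[94,51,95,89,1],"rx":[40,63],"v":{"np":82,"rxb":77,"s":51}},"v":[{"bh":85,"h":10,"is":5},{"ige":52,"yiw":28,"zdt":34}]}
After op 2 (replace /v/1 14): {"osq":{"k":[94,51,95,89,1],"rx":[40,63],"v":{"np":82,"rxb":77,"s":51}},"v":[{"bh":85,"h":10,"is":5},14]}
After op 3 (add /toa 94): {"osq":{"k":[94,51,95,89,1],"rx":[40,63],"v":{"np":82,"rxb":77,"s":51}},"toa":94,"v":[{"bh":85,"h":10,"is":5},14]}
After op 4 (replace /osq/k 99): {"osq":{"k":99,"rx":[40,63],"v":{"np":82,"rxb":77,"s":51}},"toa":94,"v":[{"bh":85,"h":10,"is":5},14]}
After op 5 (replace /toa 30): {"osq":{"k":99,"rx":[40,63],"v":{"np":82,"rxb":77,"s":51}},"toa":30,"v":[{"bh":85,"h":10,"is":5},14]}
After op 6 (replace /osq/v/s 44): {"osq":{"k":99,"rx":[40,63],"v":{"np":82,"rxb":77,"s":44}},"toa":30,"v":[{"bh":85,"h":10,"is":5},14]}
After op 7 (replace /osq/v 67): {"osq":{"k":99,"rx":[40,63],"v":67},"toa":30,"v":[{"bh":85,"h":10,"is":5},14]}
After op 8 (replace /osq/k 64): {"osq":{"k":64,"rx":[40,63],"v":67},"toa":30,"v":[{"bh":85,"h":10,"is":5},14]}
After op 9 (add /v/0/j 81): {"osq":{"k":64,"rx":[40,63],"v":67},"toa":30,"v":[{"bh":85,"h":10,"is":5,"j":81},14]}
After op 10 (add /v/0/bh 63): {"osq":{"k":64,"rx":[40,63],"v":67},"toa":30,"v":[{"bh":63,"h":10,"is":5,"j":81},14]}
After op 11 (replace /osq/v 67): {"osq":{"k":64,"rx":[40,63],"v":67},"toa":30,"v":[{"bh":63,"h":10,"is":5,"j":81},14]}
After op 12 (remove /v/0/h): {"osq":{"k":64,"rx":[40,63],"v":67},"toa":30,"v":[{"bh":63,"is":5,"j":81},14]}
After op 13 (replace /osq 37): {"osq":37,"toa":30,"v":[{"bh":63,"is":5,"j":81},14]}
After op 14 (add /v/0/ude 48): {"osq":37,"toa":30,"v":[{"bh":63,"is":5,"j":81,"ude":48},14]}
After op 15 (add /v/0/j 22): {"osq":37,"toa":30,"v":[{"bh":63,"is":5,"j":22,"ude":48},14]}
After op 16 (add /v/1 94): {"osq":37,"toa":30,"v":[{"bh":63,"is":5,"j":22,"ude":48},94,14]}
After op 17 (replace /osq 43): {"osq":43,"toa":30,"v":[{"bh":63,"is":5,"j":22,"ude":48},94,14]}
After op 18 (add /v/0 52): {"osq":43,"toa":30,"v":[52,{"bh":63,"is":5,"j":22,"ude":48},94,14]}
After op 19 (add /toa 50): {"osq":43,"toa":50,"v":[52,{"bh":63,"is":5,"j":22,"ude":48},94,14]}
After op 20 (add /mbz 86): {"mbz":86,"osq":43,"toa":50,"v":[52,{"bh":63,"is":5,"j":22,"ude":48},94,14]}
After op 21 (replace /osq 87): {"mbz":86,"osq":87,"toa":50,"v":[52,{"bh":63,"is":5,"j":22,"ude":48},94,14]}
After op 22 (replace /v/1/ude 50): {"mbz":86,"osq":87,"toa":50,"v":[52,{"bh":63,"is":5,"j":22,"ude":50},94,14]}
After op 23 (add /rlc 73): {"mbz":86,"osq":87,"rlc":73,"toa":50,"v":[52,{"bh":63,"is":5,"j":22,"ude":50},94,14]}
Value at /osq: 87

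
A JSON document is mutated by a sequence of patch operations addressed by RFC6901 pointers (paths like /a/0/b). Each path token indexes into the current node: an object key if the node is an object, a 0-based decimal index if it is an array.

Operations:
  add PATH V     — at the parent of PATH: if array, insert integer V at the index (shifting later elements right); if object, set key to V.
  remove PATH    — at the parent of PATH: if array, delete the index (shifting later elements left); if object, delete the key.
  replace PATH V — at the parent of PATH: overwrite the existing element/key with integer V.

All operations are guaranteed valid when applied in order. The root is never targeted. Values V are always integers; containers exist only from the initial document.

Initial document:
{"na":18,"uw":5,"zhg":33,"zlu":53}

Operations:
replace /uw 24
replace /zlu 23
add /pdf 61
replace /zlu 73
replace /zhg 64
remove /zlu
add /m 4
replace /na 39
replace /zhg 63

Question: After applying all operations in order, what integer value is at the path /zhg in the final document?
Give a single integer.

After op 1 (replace /uw 24): {"na":18,"uw":24,"zhg":33,"zlu":53}
After op 2 (replace /zlu 23): {"na":18,"uw":24,"zhg":33,"zlu":23}
After op 3 (add /pdf 61): {"na":18,"pdf":61,"uw":24,"zhg":33,"zlu":23}
After op 4 (replace /zlu 73): {"na":18,"pdf":61,"uw":24,"zhg":33,"zlu":73}
After op 5 (replace /zhg 64): {"na":18,"pdf":61,"uw":24,"zhg":64,"zlu":73}
After op 6 (remove /zlu): {"na":18,"pdf":61,"uw":24,"zhg":64}
After op 7 (add /m 4): {"m":4,"na":18,"pdf":61,"uw":24,"zhg":64}
After op 8 (replace /na 39): {"m":4,"na":39,"pdf":61,"uw":24,"zhg":64}
After op 9 (replace /zhg 63): {"m":4,"na":39,"pdf":61,"uw":24,"zhg":63}
Value at /zhg: 63

Answer: 63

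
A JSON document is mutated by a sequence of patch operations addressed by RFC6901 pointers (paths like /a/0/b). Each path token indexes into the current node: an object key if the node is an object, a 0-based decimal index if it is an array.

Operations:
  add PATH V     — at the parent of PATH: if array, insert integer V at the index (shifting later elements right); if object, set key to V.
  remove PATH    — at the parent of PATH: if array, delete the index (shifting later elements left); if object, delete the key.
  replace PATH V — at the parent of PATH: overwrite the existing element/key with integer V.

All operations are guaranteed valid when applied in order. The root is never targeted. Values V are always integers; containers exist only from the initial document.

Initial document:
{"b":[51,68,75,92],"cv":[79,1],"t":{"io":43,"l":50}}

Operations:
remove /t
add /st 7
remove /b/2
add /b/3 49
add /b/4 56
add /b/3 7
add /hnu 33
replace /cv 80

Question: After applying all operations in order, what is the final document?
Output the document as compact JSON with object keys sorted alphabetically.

After op 1 (remove /t): {"b":[51,68,75,92],"cv":[79,1]}
After op 2 (add /st 7): {"b":[51,68,75,92],"cv":[79,1],"st":7}
After op 3 (remove /b/2): {"b":[51,68,92],"cv":[79,1],"st":7}
After op 4 (add /b/3 49): {"b":[51,68,92,49],"cv":[79,1],"st":7}
After op 5 (add /b/4 56): {"b":[51,68,92,49,56],"cv":[79,1],"st":7}
After op 6 (add /b/3 7): {"b":[51,68,92,7,49,56],"cv":[79,1],"st":7}
After op 7 (add /hnu 33): {"b":[51,68,92,7,49,56],"cv":[79,1],"hnu":33,"st":7}
After op 8 (replace /cv 80): {"b":[51,68,92,7,49,56],"cv":80,"hnu":33,"st":7}

Answer: {"b":[51,68,92,7,49,56],"cv":80,"hnu":33,"st":7}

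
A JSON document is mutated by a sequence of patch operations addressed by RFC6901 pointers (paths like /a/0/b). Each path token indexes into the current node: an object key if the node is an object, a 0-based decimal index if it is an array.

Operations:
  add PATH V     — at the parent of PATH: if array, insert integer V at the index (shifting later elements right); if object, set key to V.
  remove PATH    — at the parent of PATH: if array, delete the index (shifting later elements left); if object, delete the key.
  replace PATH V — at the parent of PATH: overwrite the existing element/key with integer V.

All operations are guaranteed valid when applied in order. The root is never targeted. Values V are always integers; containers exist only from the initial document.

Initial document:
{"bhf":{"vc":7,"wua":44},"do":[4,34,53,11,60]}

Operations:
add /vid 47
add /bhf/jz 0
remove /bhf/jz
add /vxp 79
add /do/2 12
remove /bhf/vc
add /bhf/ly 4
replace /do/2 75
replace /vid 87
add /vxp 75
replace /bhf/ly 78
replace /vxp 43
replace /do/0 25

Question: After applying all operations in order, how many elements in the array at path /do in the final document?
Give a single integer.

After op 1 (add /vid 47): {"bhf":{"vc":7,"wua":44},"do":[4,34,53,11,60],"vid":47}
After op 2 (add /bhf/jz 0): {"bhf":{"jz":0,"vc":7,"wua":44},"do":[4,34,53,11,60],"vid":47}
After op 3 (remove /bhf/jz): {"bhf":{"vc":7,"wua":44},"do":[4,34,53,11,60],"vid":47}
After op 4 (add /vxp 79): {"bhf":{"vc":7,"wua":44},"do":[4,34,53,11,60],"vid":47,"vxp":79}
After op 5 (add /do/2 12): {"bhf":{"vc":7,"wua":44},"do":[4,34,12,53,11,60],"vid":47,"vxp":79}
After op 6 (remove /bhf/vc): {"bhf":{"wua":44},"do":[4,34,12,53,11,60],"vid":47,"vxp":79}
After op 7 (add /bhf/ly 4): {"bhf":{"ly":4,"wua":44},"do":[4,34,12,53,11,60],"vid":47,"vxp":79}
After op 8 (replace /do/2 75): {"bhf":{"ly":4,"wua":44},"do":[4,34,75,53,11,60],"vid":47,"vxp":79}
After op 9 (replace /vid 87): {"bhf":{"ly":4,"wua":44},"do":[4,34,75,53,11,60],"vid":87,"vxp":79}
After op 10 (add /vxp 75): {"bhf":{"ly":4,"wua":44},"do":[4,34,75,53,11,60],"vid":87,"vxp":75}
After op 11 (replace /bhf/ly 78): {"bhf":{"ly":78,"wua":44},"do":[4,34,75,53,11,60],"vid":87,"vxp":75}
After op 12 (replace /vxp 43): {"bhf":{"ly":78,"wua":44},"do":[4,34,75,53,11,60],"vid":87,"vxp":43}
After op 13 (replace /do/0 25): {"bhf":{"ly":78,"wua":44},"do":[25,34,75,53,11,60],"vid":87,"vxp":43}
Size at path /do: 6

Answer: 6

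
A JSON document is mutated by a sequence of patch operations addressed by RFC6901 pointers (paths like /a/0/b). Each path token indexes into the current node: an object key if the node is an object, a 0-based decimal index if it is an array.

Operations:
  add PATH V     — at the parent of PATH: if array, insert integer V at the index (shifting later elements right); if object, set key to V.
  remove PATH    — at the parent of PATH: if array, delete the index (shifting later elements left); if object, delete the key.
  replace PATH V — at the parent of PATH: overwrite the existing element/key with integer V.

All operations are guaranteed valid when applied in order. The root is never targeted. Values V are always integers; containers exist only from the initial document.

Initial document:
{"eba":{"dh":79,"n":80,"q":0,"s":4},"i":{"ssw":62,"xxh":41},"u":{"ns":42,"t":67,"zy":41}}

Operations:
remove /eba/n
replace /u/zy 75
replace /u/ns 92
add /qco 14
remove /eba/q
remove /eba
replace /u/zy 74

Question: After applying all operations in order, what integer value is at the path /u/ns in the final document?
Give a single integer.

Answer: 92

Derivation:
After op 1 (remove /eba/n): {"eba":{"dh":79,"q":0,"s":4},"i":{"ssw":62,"xxh":41},"u":{"ns":42,"t":67,"zy":41}}
After op 2 (replace /u/zy 75): {"eba":{"dh":79,"q":0,"s":4},"i":{"ssw":62,"xxh":41},"u":{"ns":42,"t":67,"zy":75}}
After op 3 (replace /u/ns 92): {"eba":{"dh":79,"q":0,"s":4},"i":{"ssw":62,"xxh":41},"u":{"ns":92,"t":67,"zy":75}}
After op 4 (add /qco 14): {"eba":{"dh":79,"q":0,"s":4},"i":{"ssw":62,"xxh":41},"qco":14,"u":{"ns":92,"t":67,"zy":75}}
After op 5 (remove /eba/q): {"eba":{"dh":79,"s":4},"i":{"ssw":62,"xxh":41},"qco":14,"u":{"ns":92,"t":67,"zy":75}}
After op 6 (remove /eba): {"i":{"ssw":62,"xxh":41},"qco":14,"u":{"ns":92,"t":67,"zy":75}}
After op 7 (replace /u/zy 74): {"i":{"ssw":62,"xxh":41},"qco":14,"u":{"ns":92,"t":67,"zy":74}}
Value at /u/ns: 92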